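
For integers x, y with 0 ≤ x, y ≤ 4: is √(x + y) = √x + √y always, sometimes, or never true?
It holds at (x, y) = (4, 0) (both sides equal 2), but fails at (x, y) = (1, 4) (LHS = √(5) ≈ 2.236, RHS = 3).

Answer: Sometimes true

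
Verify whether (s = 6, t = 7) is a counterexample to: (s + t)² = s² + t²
Yes

Substituting s = 6, t = 7:
LHS = (6 + 7)² = 169
RHS = 6² + 7² = 85

Since LHS ≠ RHS, this pair disproves the claim.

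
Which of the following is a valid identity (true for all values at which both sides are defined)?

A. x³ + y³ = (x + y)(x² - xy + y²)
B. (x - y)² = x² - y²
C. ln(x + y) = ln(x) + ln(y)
A

A: holds — e.g. at (5, 5), both sides equal 250.
B: fails at (2, 7) — LHS = 25, RHS = -45.
C: fails at (3, 7) — LHS = ln(10) ≈ 2.303, RHS = ln(3) + ln(7) ≈ 3.045.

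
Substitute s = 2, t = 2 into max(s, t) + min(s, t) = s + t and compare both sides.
LHS = max(2, 2) + min(2, 2) = 4
RHS = 2 + 2 = 4

LHS = RHS: the two sides agree.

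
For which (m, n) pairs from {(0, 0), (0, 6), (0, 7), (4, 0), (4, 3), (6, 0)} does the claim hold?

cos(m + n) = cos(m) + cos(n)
Testing each pair:
(0, 0): LHS = 1, RHS = 2 → fails
(0, 6): LHS = cos(6) ≈ 0.9602, RHS = cos(6) + 1 ≈ 1.96 → fails
(0, 7): LHS = cos(7) ≈ 0.7539, RHS = cos(7) + 1 ≈ 1.754 → fails
(4, 0): LHS = cos(4) ≈ -0.6536, RHS = cos(4) + 1 ≈ 0.3464 → fails
(4, 3): LHS = cos(7) ≈ 0.7539, RHS = cos(3) + cos(4) ≈ -1.644 → fails
(6, 0): LHS = cos(6) ≈ 0.9602, RHS = cos(6) + 1 ≈ 1.96 → fails

No pair satisfies the claim.

Answer: None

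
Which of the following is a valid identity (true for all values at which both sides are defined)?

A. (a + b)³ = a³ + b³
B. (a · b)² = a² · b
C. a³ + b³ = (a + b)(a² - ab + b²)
A: fails at (4, 4) — LHS = 512, RHS = 128.
B: fails at (2, 2) — LHS = 16, RHS = 8.
C: holds — e.g. at (3, 4), both sides equal 91.

Answer: C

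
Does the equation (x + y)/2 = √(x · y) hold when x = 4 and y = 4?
Substituting x = 4, y = 4:

LHS = (4 + 4)/2 = 4
RHS = √(4 · 4) = 4

LHS = RHS, so the equation holds at this point.

Answer: Holds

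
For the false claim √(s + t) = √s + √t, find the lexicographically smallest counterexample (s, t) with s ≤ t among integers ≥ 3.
(s, t) = (3, 3)

Substituting (3, 3) into the claim:
LHS = √(3 + 3) = √(6) ≈ 2.449
RHS = √3 + √3 = 2·√(3) ≈ 3.464

Since LHS ≠ RHS, this pair disproves the claim, and no lexicographically smaller pair (s ≤ t, integers ≥ 3) does.

For instance (6, 10) is also a counterexample (LHS = 4, RHS = √(6) + √(10) ≈ 5.612), but it's lexicographically larger.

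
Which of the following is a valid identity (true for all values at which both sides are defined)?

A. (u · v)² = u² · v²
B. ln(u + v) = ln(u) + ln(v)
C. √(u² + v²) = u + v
A

A: holds — e.g. at (4, 6), both sides equal 576.
B: fails at (3, 3) — LHS = ln(6) ≈ 1.792, RHS = 2·ln(3) ≈ 2.197.
C: fails at (1, 2) — LHS = √(5) ≈ 2.236, RHS = 3.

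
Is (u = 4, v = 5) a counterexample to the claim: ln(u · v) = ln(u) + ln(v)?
Substituting u = 4, v = 5:
LHS = ln(4 · 5) = ln(20) ≈ 2.996
RHS = ln(4) + ln(5) ≈ 2.996

The sides agree, so this pair does not disprove the claim.

Answer: No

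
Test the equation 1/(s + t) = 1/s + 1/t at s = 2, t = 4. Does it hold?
Substituting s = 2, t = 4:

LHS = 1/(2 + 4) = 1/6
RHS = 1/2 + 1/4 = 3/4

LHS ≠ RHS, so the equation does not hold at this point.

Answer: Fails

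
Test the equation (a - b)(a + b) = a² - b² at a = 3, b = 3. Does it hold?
Holds

Substituting a = 3, b = 3:

LHS = (3 - 3)(3 + 3) = 0
RHS = 3² - 3² = 0

LHS = RHS, so the equation holds at this point.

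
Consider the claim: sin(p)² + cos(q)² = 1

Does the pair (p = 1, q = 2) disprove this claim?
Yes

Substituting p = 1, q = 2:
LHS = sin(1)² + cos(2)² ≈ 0.8813
RHS = 1

Since LHS ≠ RHS, this pair disproves the claim.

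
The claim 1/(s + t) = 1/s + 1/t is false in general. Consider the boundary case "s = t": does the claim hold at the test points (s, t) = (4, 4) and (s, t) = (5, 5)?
No, fails at both test points

At (4, 4): LHS = 1/8 ≠ RHS = 1/2
At (5, 5): LHS = 1/10 ≠ RHS = 2/5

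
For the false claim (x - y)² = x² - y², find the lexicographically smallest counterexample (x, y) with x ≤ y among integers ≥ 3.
(x, y) = (3, 4)

Substituting (3, 4) into the claim:
LHS = (3 - 4)² = 1
RHS = 3² - 4² = -7

Since LHS ≠ RHS, this pair disproves the claim, and no lexicographically smaller pair (x ≤ y, integers ≥ 3) does.

For instance (4, 10) is also a counterexample (LHS = 36, RHS = -84), but it's lexicographically larger.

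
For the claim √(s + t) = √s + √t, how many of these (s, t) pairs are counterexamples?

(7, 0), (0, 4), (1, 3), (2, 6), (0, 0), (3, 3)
Testing each pair:
(7, 0): LHS = √(7) ≈ 2.646, RHS = √(7) ≈ 2.646 → satisfies claim
(0, 4): LHS = 2, RHS = 2 → satisfies claim
(1, 3): LHS = 2, RHS = 1 + √(3) ≈ 2.732 → counterexample
(2, 6): LHS = 2·√(2) ≈ 2.828, RHS = √(2) + √(6) ≈ 3.864 → counterexample
(0, 0): LHS = 0, RHS = 0 → satisfies claim
(3, 3): LHS = √(6) ≈ 2.449, RHS = 2·√(3) ≈ 3.464 → counterexample

That makes 3 counterexamples.

Answer: 3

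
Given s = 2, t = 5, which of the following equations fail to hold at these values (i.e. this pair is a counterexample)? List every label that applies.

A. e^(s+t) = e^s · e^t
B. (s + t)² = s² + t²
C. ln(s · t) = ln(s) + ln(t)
Evaluating each claim at the given values:
A. LHS = e^7 ≈ 1097, RHS = e^7 ≈ 1097 → holds here (LHS = RHS)
B. LHS = 49, RHS = 29 → fails here (LHS ≠ RHS)
C. LHS = ln(10) ≈ 2.303, RHS = ln(2) + ln(5) ≈ 2.303 → holds here (LHS = RHS)

Answer: B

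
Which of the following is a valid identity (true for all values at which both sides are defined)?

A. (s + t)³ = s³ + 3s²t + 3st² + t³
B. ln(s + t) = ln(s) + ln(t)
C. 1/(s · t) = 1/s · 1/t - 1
A

A: holds — e.g. at (0, 1), both sides equal 1.
B: fails at (1, 4) — LHS = ln(5) ≈ 1.609, RHS = ln(4) ≈ 1.386.
C: fails at (1, 2) — LHS = 1/2, RHS = -1/2.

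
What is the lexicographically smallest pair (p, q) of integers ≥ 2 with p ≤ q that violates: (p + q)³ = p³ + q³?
Substituting (2, 2) into the claim:
LHS = (2 + 2)³ = 64
RHS = 2³ + 2³ = 16

Since LHS ≠ RHS, this pair disproves the claim, and no lexicographically smaller pair (p ≤ q, integers ≥ 2) does.

For instance (3, 8) is also a counterexample (LHS = 1331, RHS = 539), but it's lexicographically larger.

Answer: (p, q) = (2, 2)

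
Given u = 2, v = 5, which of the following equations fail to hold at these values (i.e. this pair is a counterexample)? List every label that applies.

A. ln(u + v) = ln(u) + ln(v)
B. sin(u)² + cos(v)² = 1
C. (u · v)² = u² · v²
Evaluating each claim at the given values:
A. LHS = ln(7) ≈ 1.946, RHS = ln(2) + ln(5) ≈ 2.303 → fails here (LHS ≠ RHS)
B. LHS = cos(5)² + sin(2)² ≈ 0.9073, RHS = 1 → fails here (LHS ≠ RHS)
C. LHS = 100, RHS = 100 → holds here (LHS = RHS)

Answer: A, B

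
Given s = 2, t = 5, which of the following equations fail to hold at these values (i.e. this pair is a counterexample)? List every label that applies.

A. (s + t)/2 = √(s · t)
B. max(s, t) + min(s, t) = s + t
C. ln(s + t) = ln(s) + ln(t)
A, C

Evaluating each claim at the given values:
A. LHS = 7/2, RHS = √(10) ≈ 3.162 → fails here (LHS ≠ RHS)
B. LHS = 7, RHS = 7 → holds here (LHS = RHS)
C. LHS = ln(7) ≈ 1.946, RHS = ln(2) + ln(5) ≈ 2.303 → fails here (LHS ≠ RHS)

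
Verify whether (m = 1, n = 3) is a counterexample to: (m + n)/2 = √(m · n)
Yes

Substituting m = 1, n = 3:
LHS = (1 + 3)/2 = 2
RHS = √(1 · 3) = √(3) ≈ 1.732

Since LHS ≠ RHS, this pair disproves the claim.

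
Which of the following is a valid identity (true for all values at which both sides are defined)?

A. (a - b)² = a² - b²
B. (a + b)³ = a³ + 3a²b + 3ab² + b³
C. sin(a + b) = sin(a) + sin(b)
B

A: fails at (4, 6) — LHS = 4, RHS = -20.
B: holds — e.g. at (5, 5), both sides equal 1000.
C: fails at (4, 4) — LHS = sin(8) ≈ 0.9894, RHS = 2·sin(4) ≈ -1.514.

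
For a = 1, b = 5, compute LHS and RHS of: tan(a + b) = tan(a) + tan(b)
LHS = tan(1 + 5) = tan(6) ≈ -0.291
RHS = tan(1) + tan(5) ≈ -1.823

LHS ≠ RHS (they differ by about 1.532), so the equation does not hold here.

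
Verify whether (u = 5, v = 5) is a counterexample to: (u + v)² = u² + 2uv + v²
Substituting u = 5, v = 5:
LHS = (5 + 5)² = 100
RHS = 5² + 2·5·5 + 5² = 100

The sides agree, so this pair does not disprove the claim.

Answer: No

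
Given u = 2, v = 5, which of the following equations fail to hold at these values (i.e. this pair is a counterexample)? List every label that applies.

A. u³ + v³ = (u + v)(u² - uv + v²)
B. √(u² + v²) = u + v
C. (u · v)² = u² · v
B, C

Evaluating each claim at the given values:
A. LHS = 133, RHS = 133 → holds here (LHS = RHS)
B. LHS = √(29) ≈ 5.385, RHS = 7 → fails here (LHS ≠ RHS)
C. LHS = 100, RHS = 20 → fails here (LHS ≠ RHS)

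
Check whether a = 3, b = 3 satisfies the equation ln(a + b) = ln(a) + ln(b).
Substituting a = 3, b = 3:

LHS = ln(3 + 3) = ln(6) ≈ 1.792
RHS = ln(3) + ln(3) = 2·ln(3) ≈ 2.197

LHS ≠ RHS, so the equation does not hold at this point.

Answer: Fails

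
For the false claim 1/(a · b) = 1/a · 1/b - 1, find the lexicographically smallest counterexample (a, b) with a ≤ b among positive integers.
(a, b) = (1, 1)

Substituting (1, 1) into the claim:
LHS = 1/(1 · 1) = 1
RHS = 1/1 · 1/1 - 1 = 0

Since LHS ≠ RHS, this pair disproves the claim, and no lexicographically smaller pair (a ≤ b, positive integers) does.

For instance (2, 2) is also a counterexample (LHS = 1/4, RHS = -3/4), but it's lexicographically larger.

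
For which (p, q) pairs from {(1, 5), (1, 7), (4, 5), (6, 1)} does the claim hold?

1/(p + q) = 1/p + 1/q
Testing each pair:
(1, 5): LHS = 1/6, RHS = 6/5 → fails
(1, 7): LHS = 1/8, RHS = 8/7 → fails
(4, 5): LHS = 1/9, RHS = 9/20 → fails
(6, 1): LHS = 1/7, RHS = 7/6 → fails

No pair satisfies the claim.

Answer: None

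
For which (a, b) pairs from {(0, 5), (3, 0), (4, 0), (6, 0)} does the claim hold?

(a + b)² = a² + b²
All pairs

Testing each pair:
(0, 5): LHS = 25, RHS = 25 → holds
(3, 0): LHS = 9, RHS = 9 → holds
(4, 0): LHS = 16, RHS = 16 → holds
(6, 0): LHS = 36, RHS = 36 → holds

Every pair satisfies the claim.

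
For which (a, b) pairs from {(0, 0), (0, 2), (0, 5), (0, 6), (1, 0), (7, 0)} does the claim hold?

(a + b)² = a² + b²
All pairs

Testing each pair:
(0, 0): LHS = 0, RHS = 0 → holds
(0, 2): LHS = 4, RHS = 4 → holds
(0, 5): LHS = 25, RHS = 25 → holds
(0, 6): LHS = 36, RHS = 36 → holds
(1, 0): LHS = 1, RHS = 1 → holds
(7, 0): LHS = 49, RHS = 49 → holds

Every pair satisfies the claim.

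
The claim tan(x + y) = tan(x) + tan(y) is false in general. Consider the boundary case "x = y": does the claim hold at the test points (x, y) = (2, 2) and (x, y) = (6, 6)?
No, fails at both test points

At (2, 2): LHS = tan(4) ≈ 1.158 ≠ RHS = 2·tan(2) ≈ -4.37
At (6, 6): LHS = tan(12) ≈ -0.6359 ≠ RHS = 2·tan(6) ≈ -0.582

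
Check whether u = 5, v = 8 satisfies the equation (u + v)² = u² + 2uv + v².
Holds

Substituting u = 5, v = 8:

LHS = (5 + 8)² = 169
RHS = 5² + 2·5·8 + 8² = 169

LHS = RHS, so the equation holds at this point.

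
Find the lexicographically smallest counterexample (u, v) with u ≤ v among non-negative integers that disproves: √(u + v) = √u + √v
(u, v) = (1, 1)

Substituting (1, 1) into the claim:
LHS = √(1 + 1) = √(2) ≈ 1.414
RHS = √1 + √1 = 2

Since LHS ≠ RHS, this pair disproves the claim, and no lexicographically smaller pair (u ≤ v, non-negative integers) does.

For instance (3, 7) is also a counterexample (LHS = √(10) ≈ 3.162, RHS = √(3) + √(7) ≈ 4.378), but it's lexicographically larger.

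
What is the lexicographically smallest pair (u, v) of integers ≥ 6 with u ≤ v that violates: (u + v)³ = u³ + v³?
Substituting (6, 6) into the claim:
LHS = (6 + 6)³ = 1728
RHS = 6³ + 6³ = 432

Since LHS ≠ RHS, this pair disproves the claim, and no lexicographically smaller pair (u ≤ v, integers ≥ 6) does.

For instance (8, 11) is also a counterexample (LHS = 6859, RHS = 1843), but it's lexicographically larger.

Answer: (u, v) = (6, 6)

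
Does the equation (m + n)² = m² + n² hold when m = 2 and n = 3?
Substituting m = 2, n = 3:

LHS = (2 + 3)² = 25
RHS = 2² + 3² = 13

LHS ≠ RHS, so the equation does not hold at this point.

Answer: Fails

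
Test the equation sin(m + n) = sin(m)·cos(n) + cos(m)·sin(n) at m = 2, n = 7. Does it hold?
Holds

Substituting m = 2, n = 7:

LHS = sin(2 + 7) = sin(9) ≈ 0.4121
RHS = sin(2)·cos(7) + cos(2)·sin(7) = sin(7)·cos(2) + sin(2)·cos(7) ≈ 0.4121

LHS = RHS, so the equation holds at this point.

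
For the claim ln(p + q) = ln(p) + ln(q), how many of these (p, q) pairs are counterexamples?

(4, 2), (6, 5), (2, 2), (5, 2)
3

Testing each pair:
(4, 2): LHS = ln(6) ≈ 1.792, RHS = ln(2) + ln(4) ≈ 2.079 → counterexample
(6, 5): LHS = ln(11) ≈ 2.398, RHS = ln(5) + ln(6) ≈ 3.401 → counterexample
(2, 2): LHS = ln(4) ≈ 1.386, RHS = 2·ln(2) ≈ 1.386 → satisfies claim
(5, 2): LHS = ln(7) ≈ 1.946, RHS = ln(2) + ln(5) ≈ 2.303 → counterexample

That makes 3 counterexamples.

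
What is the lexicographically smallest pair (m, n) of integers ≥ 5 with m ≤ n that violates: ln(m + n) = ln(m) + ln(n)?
Substituting (5, 5) into the claim:
LHS = ln(5 + 5) = ln(10) ≈ 2.303
RHS = ln(5) + ln(5) = 2·ln(5) ≈ 3.219

Since LHS ≠ RHS, this pair disproves the claim, and no lexicographically smaller pair (m ≤ n, integers ≥ 5) does.

For instance (5, 7) is also a counterexample (LHS = ln(12) ≈ 2.485, RHS = ln(5) + ln(7) ≈ 3.555), but it's lexicographically larger.

Answer: (m, n) = (5, 5)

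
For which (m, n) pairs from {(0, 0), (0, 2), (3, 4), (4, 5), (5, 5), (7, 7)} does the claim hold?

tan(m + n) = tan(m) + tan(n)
Testing each pair:
(0, 0): LHS = 0, RHS = 0 → holds
(0, 2): LHS = tan(2) ≈ -2.185, RHS = tan(2) ≈ -2.185 → holds
(3, 4): LHS = tan(7) ≈ 0.8714, RHS = tan(3) + tan(4) ≈ 1.015 → fails
(4, 5): LHS = tan(9) ≈ -0.4523, RHS = tan(5) + tan(4) ≈ -2.223 → fails
(5, 5): LHS = tan(10) ≈ 0.6484, RHS = 2·tan(5) ≈ -6.761 → fails
(7, 7): LHS = tan(14) ≈ 7.245, RHS = 2·tan(7) ≈ 1.743 → fails

2 of 6 pairs satisfy the claim.

Answer: (0, 0), (0, 2)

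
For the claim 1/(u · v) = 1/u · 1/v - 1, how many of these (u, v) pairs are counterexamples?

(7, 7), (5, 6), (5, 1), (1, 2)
4

Testing each pair:
(7, 7): LHS = 1/49, RHS = -48/49 → counterexample
(5, 6): LHS = 1/30, RHS = -29/30 → counterexample
(5, 1): LHS = 1/5, RHS = -4/5 → counterexample
(1, 2): LHS = 1/2, RHS = -1/2 → counterexample

That makes 4 counterexamples.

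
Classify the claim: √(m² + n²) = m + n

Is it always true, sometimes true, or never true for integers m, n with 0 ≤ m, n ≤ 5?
Sometimes true

It holds at (m, n) = (0, 5) (both sides equal 5), but fails at (m, n) = (2, 3) (LHS = √(13) ≈ 3.606, RHS = 5).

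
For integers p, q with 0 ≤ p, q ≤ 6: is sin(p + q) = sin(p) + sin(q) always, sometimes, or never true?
It holds at (p, q) = (0, 2) (both sides equal sin(2) ≈ 0.9093), but fails at (p, q) = (6, 3) (LHS = sin(9) ≈ 0.4121, RHS = sin(6) + sin(3) ≈ -0.1383).

Answer: Sometimes true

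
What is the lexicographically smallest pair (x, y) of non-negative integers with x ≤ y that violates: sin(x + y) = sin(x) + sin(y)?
(x, y) = (1, 1)

Substituting (1, 1) into the claim:
LHS = sin(1 + 1) = sin(2) ≈ 0.9093
RHS = sin(1) + sin(1) = 2·sin(1) ≈ 1.683

Since LHS ≠ RHS, this pair disproves the claim, and no lexicographically smaller pair (x ≤ y, non-negative integers) does.

For instance (2, 5) is also a counterexample (LHS = sin(7) ≈ 0.657, RHS = sin(5) + sin(2) ≈ -0.04963), but it's lexicographically larger.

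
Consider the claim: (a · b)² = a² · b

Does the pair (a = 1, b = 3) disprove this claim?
Substituting a = 1, b = 3:
LHS = (1 · 3)² = 9
RHS = 1² · 3 = 3

Since LHS ≠ RHS, this pair disproves the claim.

Answer: Yes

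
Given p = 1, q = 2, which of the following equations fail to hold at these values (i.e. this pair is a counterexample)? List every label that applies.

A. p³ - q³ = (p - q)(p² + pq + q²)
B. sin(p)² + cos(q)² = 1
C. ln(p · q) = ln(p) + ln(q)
Evaluating each claim at the given values:
A. LHS = -7, RHS = -7 → holds here (LHS = RHS)
B. LHS = cos(2)² + sin(1)² ≈ 0.8813, RHS = 1 → fails here (LHS ≠ RHS)
C. LHS = ln(2) ≈ 0.6931, RHS = ln(2) ≈ 0.6931 → holds here (LHS = RHS)

Answer: B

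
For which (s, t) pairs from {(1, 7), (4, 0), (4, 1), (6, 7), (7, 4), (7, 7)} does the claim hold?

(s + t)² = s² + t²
Testing each pair:
(1, 7): LHS = 64, RHS = 50 → fails
(4, 0): LHS = 16, RHS = 16 → holds
(4, 1): LHS = 25, RHS = 17 → fails
(6, 7): LHS = 169, RHS = 85 → fails
(7, 4): LHS = 121, RHS = 65 → fails
(7, 7): LHS = 196, RHS = 98 → fails

1 of 6 pairs satisfies the claim.

Answer: (4, 0)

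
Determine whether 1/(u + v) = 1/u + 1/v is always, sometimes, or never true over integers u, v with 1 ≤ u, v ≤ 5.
Never true

The claim fails for every pair in the range. For instance at (u, v) = (3, 2): LHS = 1/5, RHS = 5/6.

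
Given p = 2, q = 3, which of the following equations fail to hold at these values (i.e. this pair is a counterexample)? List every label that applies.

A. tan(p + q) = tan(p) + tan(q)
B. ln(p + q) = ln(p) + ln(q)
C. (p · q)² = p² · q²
Evaluating each claim at the given values:
A. LHS = tan(5) ≈ -3.381, RHS = tan(2) + tan(3) ≈ -2.328 → fails here (LHS ≠ RHS)
B. LHS = ln(5) ≈ 1.609, RHS = ln(2) + ln(3) ≈ 1.792 → fails here (LHS ≠ RHS)
C. LHS = 36, RHS = 36 → holds here (LHS = RHS)

Answer: A, B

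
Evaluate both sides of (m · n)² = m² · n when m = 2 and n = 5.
LHS = (2 · 5)² = 100
RHS = 2² · 5 = 20

LHS ≠ RHS, so the equation does not hold here.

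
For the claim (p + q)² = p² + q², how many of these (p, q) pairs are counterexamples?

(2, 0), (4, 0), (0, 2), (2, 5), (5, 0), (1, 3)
Testing each pair:
(2, 0): LHS = 4, RHS = 4 → satisfies claim
(4, 0): LHS = 16, RHS = 16 → satisfies claim
(0, 2): LHS = 4, RHS = 4 → satisfies claim
(2, 5): LHS = 49, RHS = 29 → counterexample
(5, 0): LHS = 25, RHS = 25 → satisfies claim
(1, 3): LHS = 16, RHS = 10 → counterexample

That makes 2 counterexamples.

Answer: 2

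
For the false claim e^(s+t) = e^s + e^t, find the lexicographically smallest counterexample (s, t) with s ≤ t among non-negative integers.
Substituting (0, 0) into the claim:
LHS = e^(0+0) = 1
RHS = e^0 + e^0 = 2

Since LHS ≠ RHS, this pair disproves the claim, and no lexicographically smaller pair (s ≤ t, non-negative integers) does.

For instance (0, 7) is also a counterexample (LHS = e^7 ≈ 1097, RHS = 1 + e^7 ≈ 1098), but it's lexicographically larger.

Answer: (s, t) = (0, 0)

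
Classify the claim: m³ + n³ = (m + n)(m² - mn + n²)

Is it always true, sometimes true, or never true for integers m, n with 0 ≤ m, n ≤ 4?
The identity holds for every pair in the range. For instance at (m, n) = (2, 4): both sides equal 72.

Answer: Always true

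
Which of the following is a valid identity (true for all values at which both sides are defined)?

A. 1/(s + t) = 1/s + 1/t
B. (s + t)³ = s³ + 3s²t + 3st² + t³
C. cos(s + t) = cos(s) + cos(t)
B

A: fails at (1, 2) — LHS = 1/3, RHS = 3/2.
B: holds — e.g. at (1, 4), both sides equal 125.
C: fails at (1, 4) — LHS = cos(5) ≈ 0.2837, RHS = cos(4) + cos(1) ≈ -0.1133.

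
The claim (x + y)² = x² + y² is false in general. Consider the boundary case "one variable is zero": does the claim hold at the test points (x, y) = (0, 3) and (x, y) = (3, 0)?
Yes, holds at both test points

At (0, 3): LHS = 9, RHS = 9 → equal
At (3, 0): LHS = 9, RHS = 9 → equal

So the claim does hold at both of these boundary points, even though it is not an identity.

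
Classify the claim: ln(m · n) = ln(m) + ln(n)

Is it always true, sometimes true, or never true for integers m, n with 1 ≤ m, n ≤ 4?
Always true

The identity holds for every pair in the range. For instance at (m, n) = (1, 2): both sides equal ln(2) ≈ 0.6931.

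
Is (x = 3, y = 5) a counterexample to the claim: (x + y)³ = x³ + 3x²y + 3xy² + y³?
No

Substituting x = 3, y = 5:
LHS = (3 + 5)³ = 512
RHS = 3³ + 3·3²·5 + 3·3·5² + 5³ = 512

The sides agree, so this pair does not disprove the claim.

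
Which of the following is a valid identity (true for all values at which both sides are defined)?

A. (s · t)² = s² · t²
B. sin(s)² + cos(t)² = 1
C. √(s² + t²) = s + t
A

A: holds — e.g. at (6, 7), both sides equal 1764.
B: fails at (0, 1) — LHS = cos(1)² ≈ 0.2919, RHS = 1.
C: fails at (4, 6) — LHS = 2·√(13) ≈ 7.211, RHS = 10.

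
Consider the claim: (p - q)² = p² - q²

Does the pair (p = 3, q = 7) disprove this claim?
Substituting p = 3, q = 7:
LHS = (3 - 7)² = 16
RHS = 3² - 7² = -40

Since LHS ≠ RHS, this pair disproves the claim.

Answer: Yes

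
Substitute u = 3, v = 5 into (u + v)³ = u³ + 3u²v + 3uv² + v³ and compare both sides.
LHS = (3 + 5)³ = 512
RHS = 3³ + 3·3²·5 + 3·3·5² + 5³ = 512

LHS = RHS: the two sides agree.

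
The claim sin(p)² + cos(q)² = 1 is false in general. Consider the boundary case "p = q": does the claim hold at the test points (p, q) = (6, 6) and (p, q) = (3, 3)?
Yes, holds at both test points

At (6, 6): LHS = sin(6)² + cos(6)² = 1, RHS = 1 → equal
At (3, 3): LHS = sin(3)² + cos(3)² = 1, RHS = 1 → equal

So the claim does hold at both of these boundary points, even though it is not an identity.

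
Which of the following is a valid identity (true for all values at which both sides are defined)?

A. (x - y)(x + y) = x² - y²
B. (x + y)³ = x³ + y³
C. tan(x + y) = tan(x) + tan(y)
A: holds — e.g. at (4, 6), both sides equal -20.
B: fails at (5, 5) — LHS = 1000, RHS = 250.
C: fails at (3, 7) — LHS = tan(10) ≈ 0.6484, RHS = tan(3) + tan(7) ≈ 0.7289.

Answer: A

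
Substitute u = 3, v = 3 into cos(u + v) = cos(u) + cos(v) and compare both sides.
LHS = cos(3 + 3) = cos(6) ≈ 0.9602
RHS = cos(3) + cos(3) = 2·cos(3) ≈ -1.98

LHS ≠ RHS (they differ by about 2.94), so the equation does not hold here.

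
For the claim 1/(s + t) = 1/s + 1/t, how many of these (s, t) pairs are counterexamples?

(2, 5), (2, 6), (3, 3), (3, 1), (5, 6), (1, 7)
Testing each pair:
(2, 5): LHS = 1/7, RHS = 7/10 → counterexample
(2, 6): LHS = 1/8, RHS = 2/3 → counterexample
(3, 3): LHS = 1/6, RHS = 2/3 → counterexample
(3, 1): LHS = 1/4, RHS = 4/3 → counterexample
(5, 6): LHS = 1/11, RHS = 11/30 → counterexample
(1, 7): LHS = 1/8, RHS = 8/7 → counterexample

That makes 6 counterexamples.

Answer: 6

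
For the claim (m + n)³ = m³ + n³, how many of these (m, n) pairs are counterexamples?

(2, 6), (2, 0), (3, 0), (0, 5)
Testing each pair:
(2, 6): LHS = 512, RHS = 224 → counterexample
(2, 0): LHS = 8, RHS = 8 → satisfies claim
(3, 0): LHS = 27, RHS = 27 → satisfies claim
(0, 5): LHS = 125, RHS = 125 → satisfies claim

That makes 1 counterexample.

Answer: 1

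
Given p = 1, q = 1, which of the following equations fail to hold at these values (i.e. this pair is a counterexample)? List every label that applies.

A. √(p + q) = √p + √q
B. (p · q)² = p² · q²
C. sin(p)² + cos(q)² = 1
A

Evaluating each claim at the given values:
A. LHS = √(2) ≈ 1.414, RHS = 2 → fails here (LHS ≠ RHS)
B. LHS = 1, RHS = 1 → holds here (LHS = RHS)
C. LHS = cos(1)² + sin(1)² = 1, RHS = 1 → holds here (LHS = RHS)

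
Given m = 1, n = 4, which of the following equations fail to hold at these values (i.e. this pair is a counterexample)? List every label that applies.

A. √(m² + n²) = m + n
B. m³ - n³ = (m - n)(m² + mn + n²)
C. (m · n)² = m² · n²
Evaluating each claim at the given values:
A. LHS = √(17) ≈ 4.123, RHS = 5 → fails here (LHS ≠ RHS)
B. LHS = -63, RHS = -63 → holds here (LHS = RHS)
C. LHS = 16, RHS = 16 → holds here (LHS = RHS)

Answer: A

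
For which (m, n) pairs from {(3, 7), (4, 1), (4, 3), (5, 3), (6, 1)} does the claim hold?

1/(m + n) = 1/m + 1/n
Testing each pair:
(3, 7): LHS = 1/10, RHS = 10/21 → fails
(4, 1): LHS = 1/5, RHS = 5/4 → fails
(4, 3): LHS = 1/7, RHS = 7/12 → fails
(5, 3): LHS = 1/8, RHS = 8/15 → fails
(6, 1): LHS = 1/7, RHS = 7/6 → fails

No pair satisfies the claim.

Answer: None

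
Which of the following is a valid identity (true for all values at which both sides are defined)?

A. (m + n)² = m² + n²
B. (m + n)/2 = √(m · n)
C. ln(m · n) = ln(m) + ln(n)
A: fails at (3, 3) — LHS = 36, RHS = 18.
B: fails at (2, 3) — LHS = 5/2, RHS = √(6) ≈ 2.449.
C: holds — e.g. at (6, 7), both sides equal ln(42) ≈ 3.738.

Answer: C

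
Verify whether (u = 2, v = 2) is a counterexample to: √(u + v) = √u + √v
Yes

Substituting u = 2, v = 2:
LHS = √(2 + 2) = 2
RHS = √2 + √2 = 2·√(2) ≈ 2.828

Since LHS ≠ RHS, this pair disproves the claim.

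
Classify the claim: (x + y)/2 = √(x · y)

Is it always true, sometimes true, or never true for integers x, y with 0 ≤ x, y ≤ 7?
Sometimes true

It holds at (x, y) = (3, 3) (both sides equal 3), but fails at (x, y) = (6, 5) (LHS = 11/2, RHS = √(30) ≈ 5.477).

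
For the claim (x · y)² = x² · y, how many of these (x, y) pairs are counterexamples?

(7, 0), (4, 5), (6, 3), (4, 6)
Testing each pair:
(7, 0): LHS = 0, RHS = 0 → satisfies claim
(4, 5): LHS = 400, RHS = 80 → counterexample
(6, 3): LHS = 324, RHS = 108 → counterexample
(4, 6): LHS = 576, RHS = 96 → counterexample

That makes 3 counterexamples.

Answer: 3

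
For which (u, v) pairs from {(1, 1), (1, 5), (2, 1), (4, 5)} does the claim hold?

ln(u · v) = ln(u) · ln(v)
Testing each pair:
(1, 1): LHS = 0, RHS = 0 → holds
(1, 5): LHS = ln(5) ≈ 1.609, RHS = 0 → fails
(2, 1): LHS = ln(2) ≈ 0.6931, RHS = 0 → fails
(4, 5): LHS = ln(20) ≈ 2.996, RHS = ln(4)·ln(5) ≈ 2.231 → fails

1 of 4 pairs satisfies the claim.

Answer: (1, 1)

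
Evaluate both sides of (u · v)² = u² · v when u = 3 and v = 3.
LHS = (3 · 3)² = 81
RHS = 3² · 3 = 27

LHS ≠ RHS, so the equation does not hold here.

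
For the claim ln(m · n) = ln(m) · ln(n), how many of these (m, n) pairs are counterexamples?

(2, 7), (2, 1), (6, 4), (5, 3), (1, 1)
4

Testing each pair:
(2, 7): LHS = ln(14) ≈ 2.639, RHS = ln(2)·ln(7) ≈ 1.349 → counterexample
(2, 1): LHS = ln(2) ≈ 0.6931, RHS = 0 → counterexample
(6, 4): LHS = ln(24) ≈ 3.178, RHS = ln(4)·ln(6) ≈ 2.484 → counterexample
(5, 3): LHS = ln(15) ≈ 2.708, RHS = ln(3)·ln(5) ≈ 1.768 → counterexample
(1, 1): LHS = 0, RHS = 0 → satisfies claim

That makes 4 counterexamples.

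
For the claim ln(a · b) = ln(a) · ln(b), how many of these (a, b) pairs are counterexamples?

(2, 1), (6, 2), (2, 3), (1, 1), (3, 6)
4

Testing each pair:
(2, 1): LHS = ln(2) ≈ 0.6931, RHS = 0 → counterexample
(6, 2): LHS = ln(12) ≈ 2.485, RHS = ln(2)·ln(6) ≈ 1.242 → counterexample
(2, 3): LHS = ln(6) ≈ 1.792, RHS = ln(2)·ln(3) ≈ 0.7615 → counterexample
(1, 1): LHS = 0, RHS = 0 → satisfies claim
(3, 6): LHS = ln(18) ≈ 2.89, RHS = ln(3)·ln(6) ≈ 1.968 → counterexample

That makes 4 counterexamples.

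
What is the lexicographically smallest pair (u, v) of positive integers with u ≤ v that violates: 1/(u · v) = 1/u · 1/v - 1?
Substituting (1, 1) into the claim:
LHS = 1/(1 · 1) = 1
RHS = 1/1 · 1/1 - 1 = 0

Since LHS ≠ RHS, this pair disproves the claim, and no lexicographically smaller pair (u ≤ v, positive integers) does.

For instance (3, 7) is also a counterexample (LHS = 1/21, RHS = -20/21), but it's lexicographically larger.

Answer: (u, v) = (1, 1)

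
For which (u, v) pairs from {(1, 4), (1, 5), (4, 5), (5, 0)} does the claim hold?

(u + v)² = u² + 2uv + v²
Testing each pair:
(1, 4): LHS = 25, RHS = 25 → holds
(1, 5): LHS = 36, RHS = 36 → holds
(4, 5): LHS = 81, RHS = 81 → holds
(5, 0): LHS = 25, RHS = 25 → holds

Every pair satisfies the claim.

Answer: All pairs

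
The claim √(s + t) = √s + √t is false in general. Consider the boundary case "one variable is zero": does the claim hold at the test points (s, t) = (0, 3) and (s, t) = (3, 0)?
Yes, holds at both test points

At (0, 3): LHS = √(3) ≈ 1.732, RHS = √(3) ≈ 1.732 → equal
At (3, 0): LHS = √(3) ≈ 1.732, RHS = √(3) ≈ 1.732 → equal

So the claim does hold at both of these boundary points, even though it is not an identity.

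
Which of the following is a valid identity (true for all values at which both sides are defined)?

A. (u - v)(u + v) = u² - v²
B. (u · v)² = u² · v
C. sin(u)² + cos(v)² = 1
A: holds — e.g. at (2, 7), both sides equal -45.
B: fails at (4, 4) — LHS = 256, RHS = 64.
C: fails at (1, 3) — LHS = sin(1)² + cos(3)² ≈ 1.688, RHS = 1.

Answer: A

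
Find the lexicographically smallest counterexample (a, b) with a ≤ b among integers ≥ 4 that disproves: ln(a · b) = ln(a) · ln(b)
(a, b) = (4, 4)

Substituting (4, 4) into the claim:
LHS = ln(4 · 4) = ln(16) ≈ 2.773
RHS = ln(4) · ln(4) = ln(4)² ≈ 1.922

Since LHS ≠ RHS, this pair disproves the claim, and no lexicographically smaller pair (a ≤ b, integers ≥ 4) does.

For instance (9, 9) is also a counterexample (LHS = ln(81) ≈ 4.394, RHS = ln(9)² ≈ 4.828), but it's lexicographically larger.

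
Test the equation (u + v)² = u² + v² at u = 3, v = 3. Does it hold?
Substituting u = 3, v = 3:

LHS = (3 + 3)² = 36
RHS = 3² + 3² = 18

LHS ≠ RHS, so the equation does not hold at this point.

Answer: Fails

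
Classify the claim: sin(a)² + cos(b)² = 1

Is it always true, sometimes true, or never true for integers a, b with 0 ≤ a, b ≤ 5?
It holds at (a, b) = (4, 4) (both sides equal 1), but fails at (a, b) = (1, 2) (LHS = cos(2)² + sin(1)² ≈ 0.8813, RHS = 1).

Answer: Sometimes true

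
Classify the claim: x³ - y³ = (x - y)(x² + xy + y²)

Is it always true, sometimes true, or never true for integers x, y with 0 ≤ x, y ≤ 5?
Always true

The identity holds for every pair in the range. For instance at (x, y) = (3, 3): both sides equal 0.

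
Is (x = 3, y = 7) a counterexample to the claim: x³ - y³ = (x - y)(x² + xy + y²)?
Substituting x = 3, y = 7:
LHS = 3³ - 7³ = -316
RHS = (3 - 7)(3² + 3·7 + 7²) = -316

The sides agree, so this pair does not disprove the claim.

Answer: No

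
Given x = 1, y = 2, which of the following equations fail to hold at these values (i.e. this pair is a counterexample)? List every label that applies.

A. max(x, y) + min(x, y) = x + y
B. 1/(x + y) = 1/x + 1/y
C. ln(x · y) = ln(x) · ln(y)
Evaluating each claim at the given values:
A. LHS = 3, RHS = 3 → holds here (LHS = RHS)
B. LHS = 1/3, RHS = 3/2 → fails here (LHS ≠ RHS)
C. LHS = ln(2) ≈ 0.6931, RHS = 0 → fails here (LHS ≠ RHS)

Answer: B, C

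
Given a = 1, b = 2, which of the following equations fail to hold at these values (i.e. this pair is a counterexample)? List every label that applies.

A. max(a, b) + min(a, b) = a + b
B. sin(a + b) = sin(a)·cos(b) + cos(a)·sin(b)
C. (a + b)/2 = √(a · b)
C

Evaluating each claim at the given values:
A. LHS = 3, RHS = 3 → holds here (LHS = RHS)
B. LHS = sin(3) ≈ 0.1411, RHS = sin(1)·cos(2) + sin(2)·cos(1) ≈ 0.1411 → holds here (LHS = RHS)
C. LHS = 3/2, RHS = √(2) ≈ 1.414 → fails here (LHS ≠ RHS)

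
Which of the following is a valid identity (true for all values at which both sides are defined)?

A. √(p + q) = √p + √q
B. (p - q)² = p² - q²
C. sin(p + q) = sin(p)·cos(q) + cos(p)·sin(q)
C

A: fails at (3, 3) — LHS = √(6) ≈ 2.449, RHS = 2·√(3) ≈ 3.464.
B: fails at (2, 4) — LHS = 4, RHS = -12.
C: holds — e.g. at (0, 1), both sides equal sin(1) ≈ 0.8415.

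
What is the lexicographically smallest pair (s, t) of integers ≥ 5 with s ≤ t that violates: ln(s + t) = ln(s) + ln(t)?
Substituting (5, 5) into the claim:
LHS = ln(5 + 5) = ln(10) ≈ 2.303
RHS = ln(5) + ln(5) = 2·ln(5) ≈ 3.219

Since LHS ≠ RHS, this pair disproves the claim, and no lexicographically smaller pair (s ≤ t, integers ≥ 5) does.

For instance (10, 11) is also a counterexample (LHS = ln(21) ≈ 3.045, RHS = ln(10) + ln(11) ≈ 4.7), but it's lexicographically larger.

Answer: (s, t) = (5, 5)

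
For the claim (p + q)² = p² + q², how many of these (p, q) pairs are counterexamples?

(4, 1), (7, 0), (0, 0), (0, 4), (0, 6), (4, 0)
Testing each pair:
(4, 1): LHS = 25, RHS = 17 → counterexample
(7, 0): LHS = 49, RHS = 49 → satisfies claim
(0, 0): LHS = 0, RHS = 0 → satisfies claim
(0, 4): LHS = 16, RHS = 16 → satisfies claim
(0, 6): LHS = 36, RHS = 36 → satisfies claim
(4, 0): LHS = 16, RHS = 16 → satisfies claim

That makes 1 counterexample.

Answer: 1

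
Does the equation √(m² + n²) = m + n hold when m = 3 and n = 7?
Fails

Substituting m = 3, n = 7:

LHS = √(3² + 7²) = √(58) ≈ 7.616
RHS = 3 + 7 = 10

LHS ≠ RHS, so the equation does not hold at this point.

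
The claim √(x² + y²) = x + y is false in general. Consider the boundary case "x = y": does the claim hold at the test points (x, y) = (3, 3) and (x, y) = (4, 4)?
No, fails at both test points

At (3, 3): LHS = 3·√(2) ≈ 4.243 ≠ RHS = 6
At (4, 4): LHS = 4·√(2) ≈ 5.657 ≠ RHS = 8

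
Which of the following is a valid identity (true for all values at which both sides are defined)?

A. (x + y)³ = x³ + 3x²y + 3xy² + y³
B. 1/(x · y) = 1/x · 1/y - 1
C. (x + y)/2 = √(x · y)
A: holds — e.g. at (4, 6), both sides equal 1000.
B: fails at (4, 6) — LHS = 1/24, RHS = -23/24.
C: fails at (0, 1) — LHS = 1/2, RHS = 0.

Answer: A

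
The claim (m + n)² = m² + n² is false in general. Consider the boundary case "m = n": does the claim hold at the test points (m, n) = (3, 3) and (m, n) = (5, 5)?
At (3, 3): LHS = 36 ≠ RHS = 18
At (5, 5): LHS = 100 ≠ RHS = 50

Answer: No, fails at both test points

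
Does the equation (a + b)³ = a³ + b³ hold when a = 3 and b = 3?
Substituting a = 3, b = 3:

LHS = (3 + 3)³ = 216
RHS = 3³ + 3³ = 54

LHS ≠ RHS, so the equation does not hold at this point.

Answer: Fails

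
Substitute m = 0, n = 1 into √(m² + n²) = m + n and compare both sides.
LHS = √(0² + 1²) = 1
RHS = 0 + 1 = 1

LHS = RHS: the two sides agree.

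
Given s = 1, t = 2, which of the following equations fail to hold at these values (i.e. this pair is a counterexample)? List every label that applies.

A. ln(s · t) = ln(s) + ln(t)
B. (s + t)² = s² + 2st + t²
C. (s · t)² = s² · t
Evaluating each claim at the given values:
A. LHS = ln(2) ≈ 0.6931, RHS = ln(2) ≈ 0.6931 → holds here (LHS = RHS)
B. LHS = 9, RHS = 9 → holds here (LHS = RHS)
C. LHS = 4, RHS = 2 → fails here (LHS ≠ RHS)

Answer: C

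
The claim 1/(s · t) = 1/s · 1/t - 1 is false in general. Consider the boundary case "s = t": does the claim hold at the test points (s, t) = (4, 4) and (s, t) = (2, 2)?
No, fails at both test points

At (4, 4): LHS = 1/16 ≠ RHS = -15/16
At (2, 2): LHS = 1/4 ≠ RHS = -3/4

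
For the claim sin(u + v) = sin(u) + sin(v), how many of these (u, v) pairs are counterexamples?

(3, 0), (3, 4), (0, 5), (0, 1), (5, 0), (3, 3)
Testing each pair:
(3, 0): LHS = sin(3) ≈ 0.1411, RHS = sin(3) ≈ 0.1411 → satisfies claim
(3, 4): LHS = sin(7) ≈ 0.657, RHS = sin(4) + sin(3) ≈ -0.6157 → counterexample
(0, 5): LHS = sin(5) ≈ -0.9589, RHS = sin(5) ≈ -0.9589 → satisfies claim
(0, 1): LHS = sin(1) ≈ 0.8415, RHS = sin(1) ≈ 0.8415 → satisfies claim
(5, 0): LHS = sin(5) ≈ -0.9589, RHS = sin(5) ≈ -0.9589 → satisfies claim
(3, 3): LHS = sin(6) ≈ -0.2794, RHS = 2·sin(3) ≈ 0.2822 → counterexample

That makes 2 counterexamples.

Answer: 2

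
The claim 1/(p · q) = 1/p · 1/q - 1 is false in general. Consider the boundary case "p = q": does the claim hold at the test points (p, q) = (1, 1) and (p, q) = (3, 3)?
No, fails at both test points

At (1, 1): LHS = 1 ≠ RHS = 0
At (3, 3): LHS = 1/9 ≠ RHS = -8/9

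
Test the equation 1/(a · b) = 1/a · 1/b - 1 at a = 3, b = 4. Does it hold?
Fails

Substituting a = 3, b = 4:

LHS = 1/(3 · 4) = 1/12
RHS = 1/3 · 1/4 - 1 = -11/12

LHS ≠ RHS, so the equation does not hold at this point.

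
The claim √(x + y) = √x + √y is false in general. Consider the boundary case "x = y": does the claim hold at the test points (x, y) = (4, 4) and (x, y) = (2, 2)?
No, fails at both test points

At (4, 4): LHS = 2·√(2) ≈ 2.828 ≠ RHS = 4
At (2, 2): LHS = 2 ≠ RHS = 2·√(2) ≈ 2.828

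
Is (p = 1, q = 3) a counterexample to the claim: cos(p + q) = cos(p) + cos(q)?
Yes

Substituting p = 1, q = 3:
LHS = cos(1 + 3) = cos(4) ≈ -0.6536
RHS = cos(1) + cos(3) ≈ -0.4497

Since LHS ≠ RHS, this pair disproves the claim.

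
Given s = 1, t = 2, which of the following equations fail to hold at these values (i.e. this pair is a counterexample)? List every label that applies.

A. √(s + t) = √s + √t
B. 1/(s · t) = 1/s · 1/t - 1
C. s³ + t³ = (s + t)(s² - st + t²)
A, B

Evaluating each claim at the given values:
A. LHS = √(3) ≈ 1.732, RHS = 1 + √(2) ≈ 2.414 → fails here (LHS ≠ RHS)
B. LHS = 1/2, RHS = -1/2 → fails here (LHS ≠ RHS)
C. LHS = 9, RHS = 9 → holds here (LHS = RHS)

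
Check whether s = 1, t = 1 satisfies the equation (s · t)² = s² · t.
Holds

Substituting s = 1, t = 1:

LHS = (1 · 1)² = 1
RHS = 1² · 1 = 1

LHS = RHS, so the equation holds at this point.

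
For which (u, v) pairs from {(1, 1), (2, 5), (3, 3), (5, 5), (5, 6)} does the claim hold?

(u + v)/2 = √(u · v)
(1, 1), (3, 3), (5, 5)

Testing each pair:
(1, 1): LHS = 1, RHS = 1 → holds
(2, 5): LHS = 7/2, RHS = √(10) ≈ 3.162 → fails
(3, 3): LHS = 3, RHS = 3 → holds
(5, 5): LHS = 5, RHS = 5 → holds
(5, 6): LHS = 11/2, RHS = √(30) ≈ 5.477 → fails

3 of 5 pairs satisfy the claim.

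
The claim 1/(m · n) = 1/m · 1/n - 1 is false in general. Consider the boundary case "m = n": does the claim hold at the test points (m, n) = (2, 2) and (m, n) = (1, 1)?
No, fails at both test points

At (2, 2): LHS = 1/4 ≠ RHS = -3/4
At (1, 1): LHS = 1 ≠ RHS = 0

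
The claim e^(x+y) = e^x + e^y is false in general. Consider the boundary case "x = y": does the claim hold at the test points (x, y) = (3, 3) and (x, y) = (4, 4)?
No, fails at both test points

At (3, 3): LHS = e^6 ≈ 403.4 ≠ RHS = 2·e^3 ≈ 40.17
At (4, 4): LHS = e^8 ≈ 2981 ≠ RHS = 2·e^4 ≈ 109.2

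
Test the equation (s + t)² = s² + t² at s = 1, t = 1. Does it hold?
Substituting s = 1, t = 1:

LHS = (1 + 1)² = 4
RHS = 1² + 1² = 2

LHS ≠ RHS, so the equation does not hold at this point.

Answer: Fails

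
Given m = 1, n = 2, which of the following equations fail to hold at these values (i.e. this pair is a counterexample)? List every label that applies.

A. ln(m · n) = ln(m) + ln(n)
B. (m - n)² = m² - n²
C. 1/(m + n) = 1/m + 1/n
B, C

Evaluating each claim at the given values:
A. LHS = ln(2) ≈ 0.6931, RHS = ln(2) ≈ 0.6931 → holds here (LHS = RHS)
B. LHS = 1, RHS = -3 → fails here (LHS ≠ RHS)
C. LHS = 1/3, RHS = 3/2 → fails here (LHS ≠ RHS)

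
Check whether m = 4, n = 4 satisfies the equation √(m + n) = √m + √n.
Fails

Substituting m = 4, n = 4:

LHS = √(4 + 4) = 2·√(2) ≈ 2.828
RHS = √4 + √4 = 4

LHS ≠ RHS, so the equation does not hold at this point.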